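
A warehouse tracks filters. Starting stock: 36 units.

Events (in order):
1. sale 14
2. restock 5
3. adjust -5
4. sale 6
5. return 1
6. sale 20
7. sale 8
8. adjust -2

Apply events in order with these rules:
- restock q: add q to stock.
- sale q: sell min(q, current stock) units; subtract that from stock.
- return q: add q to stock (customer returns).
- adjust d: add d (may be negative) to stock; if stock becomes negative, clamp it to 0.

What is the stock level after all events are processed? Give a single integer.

Processing events:
Start: stock = 36
  Event 1 (sale 14): sell min(14,36)=14. stock: 36 - 14 = 22. total_sold = 14
  Event 2 (restock 5): 22 + 5 = 27
  Event 3 (adjust -5): 27 + -5 = 22
  Event 4 (sale 6): sell min(6,22)=6. stock: 22 - 6 = 16. total_sold = 20
  Event 5 (return 1): 16 + 1 = 17
  Event 6 (sale 20): sell min(20,17)=17. stock: 17 - 17 = 0. total_sold = 37
  Event 7 (sale 8): sell min(8,0)=0. stock: 0 - 0 = 0. total_sold = 37
  Event 8 (adjust -2): 0 + -2 = 0 (clamped to 0)
Final: stock = 0, total_sold = 37

Answer: 0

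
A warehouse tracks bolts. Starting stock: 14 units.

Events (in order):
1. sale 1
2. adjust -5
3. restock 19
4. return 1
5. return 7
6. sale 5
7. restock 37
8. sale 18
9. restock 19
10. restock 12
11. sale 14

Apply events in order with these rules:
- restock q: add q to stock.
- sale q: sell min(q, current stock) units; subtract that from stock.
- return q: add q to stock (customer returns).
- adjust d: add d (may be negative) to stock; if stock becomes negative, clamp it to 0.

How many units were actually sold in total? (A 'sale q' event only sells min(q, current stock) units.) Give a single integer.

Processing events:
Start: stock = 14
  Event 1 (sale 1): sell min(1,14)=1. stock: 14 - 1 = 13. total_sold = 1
  Event 2 (adjust -5): 13 + -5 = 8
  Event 3 (restock 19): 8 + 19 = 27
  Event 4 (return 1): 27 + 1 = 28
  Event 5 (return 7): 28 + 7 = 35
  Event 6 (sale 5): sell min(5,35)=5. stock: 35 - 5 = 30. total_sold = 6
  Event 7 (restock 37): 30 + 37 = 67
  Event 8 (sale 18): sell min(18,67)=18. stock: 67 - 18 = 49. total_sold = 24
  Event 9 (restock 19): 49 + 19 = 68
  Event 10 (restock 12): 68 + 12 = 80
  Event 11 (sale 14): sell min(14,80)=14. stock: 80 - 14 = 66. total_sold = 38
Final: stock = 66, total_sold = 38

Answer: 38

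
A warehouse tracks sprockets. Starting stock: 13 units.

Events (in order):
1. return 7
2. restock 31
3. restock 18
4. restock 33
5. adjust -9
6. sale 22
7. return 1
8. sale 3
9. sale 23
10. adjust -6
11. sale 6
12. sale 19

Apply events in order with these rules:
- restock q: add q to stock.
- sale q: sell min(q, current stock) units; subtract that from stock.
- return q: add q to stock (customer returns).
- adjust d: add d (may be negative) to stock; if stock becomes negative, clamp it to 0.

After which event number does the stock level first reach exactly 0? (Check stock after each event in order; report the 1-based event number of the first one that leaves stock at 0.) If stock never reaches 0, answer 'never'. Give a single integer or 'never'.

Answer: never

Derivation:
Processing events:
Start: stock = 13
  Event 1 (return 7): 13 + 7 = 20
  Event 2 (restock 31): 20 + 31 = 51
  Event 3 (restock 18): 51 + 18 = 69
  Event 4 (restock 33): 69 + 33 = 102
  Event 5 (adjust -9): 102 + -9 = 93
  Event 6 (sale 22): sell min(22,93)=22. stock: 93 - 22 = 71. total_sold = 22
  Event 7 (return 1): 71 + 1 = 72
  Event 8 (sale 3): sell min(3,72)=3. stock: 72 - 3 = 69. total_sold = 25
  Event 9 (sale 23): sell min(23,69)=23. stock: 69 - 23 = 46. total_sold = 48
  Event 10 (adjust -6): 46 + -6 = 40
  Event 11 (sale 6): sell min(6,40)=6. stock: 40 - 6 = 34. total_sold = 54
  Event 12 (sale 19): sell min(19,34)=19. stock: 34 - 19 = 15. total_sold = 73
Final: stock = 15, total_sold = 73

Stock never reaches 0.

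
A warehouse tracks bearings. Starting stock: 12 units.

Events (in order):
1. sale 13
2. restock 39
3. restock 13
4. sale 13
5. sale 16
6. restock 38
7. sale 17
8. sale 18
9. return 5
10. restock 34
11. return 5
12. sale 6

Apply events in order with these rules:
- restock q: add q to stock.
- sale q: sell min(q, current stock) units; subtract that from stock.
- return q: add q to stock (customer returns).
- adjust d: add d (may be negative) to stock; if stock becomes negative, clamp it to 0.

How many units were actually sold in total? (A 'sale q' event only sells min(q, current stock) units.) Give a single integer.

Processing events:
Start: stock = 12
  Event 1 (sale 13): sell min(13,12)=12. stock: 12 - 12 = 0. total_sold = 12
  Event 2 (restock 39): 0 + 39 = 39
  Event 3 (restock 13): 39 + 13 = 52
  Event 4 (sale 13): sell min(13,52)=13. stock: 52 - 13 = 39. total_sold = 25
  Event 5 (sale 16): sell min(16,39)=16. stock: 39 - 16 = 23. total_sold = 41
  Event 6 (restock 38): 23 + 38 = 61
  Event 7 (sale 17): sell min(17,61)=17. stock: 61 - 17 = 44. total_sold = 58
  Event 8 (sale 18): sell min(18,44)=18. stock: 44 - 18 = 26. total_sold = 76
  Event 9 (return 5): 26 + 5 = 31
  Event 10 (restock 34): 31 + 34 = 65
  Event 11 (return 5): 65 + 5 = 70
  Event 12 (sale 6): sell min(6,70)=6. stock: 70 - 6 = 64. total_sold = 82
Final: stock = 64, total_sold = 82

Answer: 82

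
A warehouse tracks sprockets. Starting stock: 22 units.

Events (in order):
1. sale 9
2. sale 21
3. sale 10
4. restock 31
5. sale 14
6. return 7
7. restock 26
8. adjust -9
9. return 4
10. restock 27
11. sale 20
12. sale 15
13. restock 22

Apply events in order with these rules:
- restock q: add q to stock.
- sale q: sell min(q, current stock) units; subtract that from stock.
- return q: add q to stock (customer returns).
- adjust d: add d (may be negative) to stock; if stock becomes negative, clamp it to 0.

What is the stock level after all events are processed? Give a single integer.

Answer: 59

Derivation:
Processing events:
Start: stock = 22
  Event 1 (sale 9): sell min(9,22)=9. stock: 22 - 9 = 13. total_sold = 9
  Event 2 (sale 21): sell min(21,13)=13. stock: 13 - 13 = 0. total_sold = 22
  Event 3 (sale 10): sell min(10,0)=0. stock: 0 - 0 = 0. total_sold = 22
  Event 4 (restock 31): 0 + 31 = 31
  Event 5 (sale 14): sell min(14,31)=14. stock: 31 - 14 = 17. total_sold = 36
  Event 6 (return 7): 17 + 7 = 24
  Event 7 (restock 26): 24 + 26 = 50
  Event 8 (adjust -9): 50 + -9 = 41
  Event 9 (return 4): 41 + 4 = 45
  Event 10 (restock 27): 45 + 27 = 72
  Event 11 (sale 20): sell min(20,72)=20. stock: 72 - 20 = 52. total_sold = 56
  Event 12 (sale 15): sell min(15,52)=15. stock: 52 - 15 = 37. total_sold = 71
  Event 13 (restock 22): 37 + 22 = 59
Final: stock = 59, total_sold = 71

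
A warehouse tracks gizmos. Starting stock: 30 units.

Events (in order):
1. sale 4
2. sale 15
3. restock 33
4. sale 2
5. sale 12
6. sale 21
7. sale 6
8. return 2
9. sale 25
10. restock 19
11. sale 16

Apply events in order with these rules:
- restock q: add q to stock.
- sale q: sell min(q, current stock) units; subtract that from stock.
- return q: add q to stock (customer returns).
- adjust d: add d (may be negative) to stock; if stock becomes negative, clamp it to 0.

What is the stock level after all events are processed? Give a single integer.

Answer: 3

Derivation:
Processing events:
Start: stock = 30
  Event 1 (sale 4): sell min(4,30)=4. stock: 30 - 4 = 26. total_sold = 4
  Event 2 (sale 15): sell min(15,26)=15. stock: 26 - 15 = 11. total_sold = 19
  Event 3 (restock 33): 11 + 33 = 44
  Event 4 (sale 2): sell min(2,44)=2. stock: 44 - 2 = 42. total_sold = 21
  Event 5 (sale 12): sell min(12,42)=12. stock: 42 - 12 = 30. total_sold = 33
  Event 6 (sale 21): sell min(21,30)=21. stock: 30 - 21 = 9. total_sold = 54
  Event 7 (sale 6): sell min(6,9)=6. stock: 9 - 6 = 3. total_sold = 60
  Event 8 (return 2): 3 + 2 = 5
  Event 9 (sale 25): sell min(25,5)=5. stock: 5 - 5 = 0. total_sold = 65
  Event 10 (restock 19): 0 + 19 = 19
  Event 11 (sale 16): sell min(16,19)=16. stock: 19 - 16 = 3. total_sold = 81
Final: stock = 3, total_sold = 81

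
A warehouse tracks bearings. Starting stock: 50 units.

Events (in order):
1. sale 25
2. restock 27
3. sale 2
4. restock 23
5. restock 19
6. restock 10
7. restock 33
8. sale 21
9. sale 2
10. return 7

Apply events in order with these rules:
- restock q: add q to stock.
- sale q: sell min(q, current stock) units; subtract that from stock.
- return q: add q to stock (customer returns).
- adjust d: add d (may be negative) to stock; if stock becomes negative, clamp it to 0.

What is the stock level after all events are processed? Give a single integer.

Answer: 119

Derivation:
Processing events:
Start: stock = 50
  Event 1 (sale 25): sell min(25,50)=25. stock: 50 - 25 = 25. total_sold = 25
  Event 2 (restock 27): 25 + 27 = 52
  Event 3 (sale 2): sell min(2,52)=2. stock: 52 - 2 = 50. total_sold = 27
  Event 4 (restock 23): 50 + 23 = 73
  Event 5 (restock 19): 73 + 19 = 92
  Event 6 (restock 10): 92 + 10 = 102
  Event 7 (restock 33): 102 + 33 = 135
  Event 8 (sale 21): sell min(21,135)=21. stock: 135 - 21 = 114. total_sold = 48
  Event 9 (sale 2): sell min(2,114)=2. stock: 114 - 2 = 112. total_sold = 50
  Event 10 (return 7): 112 + 7 = 119
Final: stock = 119, total_sold = 50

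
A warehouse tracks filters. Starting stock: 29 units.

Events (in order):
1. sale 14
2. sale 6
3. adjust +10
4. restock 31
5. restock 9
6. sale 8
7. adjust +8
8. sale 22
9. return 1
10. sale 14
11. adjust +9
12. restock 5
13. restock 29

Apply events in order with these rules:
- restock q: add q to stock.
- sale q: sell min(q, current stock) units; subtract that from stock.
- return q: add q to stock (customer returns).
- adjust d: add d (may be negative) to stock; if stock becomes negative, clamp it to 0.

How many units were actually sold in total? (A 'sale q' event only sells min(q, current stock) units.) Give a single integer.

Processing events:
Start: stock = 29
  Event 1 (sale 14): sell min(14,29)=14. stock: 29 - 14 = 15. total_sold = 14
  Event 2 (sale 6): sell min(6,15)=6. stock: 15 - 6 = 9. total_sold = 20
  Event 3 (adjust +10): 9 + 10 = 19
  Event 4 (restock 31): 19 + 31 = 50
  Event 5 (restock 9): 50 + 9 = 59
  Event 6 (sale 8): sell min(8,59)=8. stock: 59 - 8 = 51. total_sold = 28
  Event 7 (adjust +8): 51 + 8 = 59
  Event 8 (sale 22): sell min(22,59)=22. stock: 59 - 22 = 37. total_sold = 50
  Event 9 (return 1): 37 + 1 = 38
  Event 10 (sale 14): sell min(14,38)=14. stock: 38 - 14 = 24. total_sold = 64
  Event 11 (adjust +9): 24 + 9 = 33
  Event 12 (restock 5): 33 + 5 = 38
  Event 13 (restock 29): 38 + 29 = 67
Final: stock = 67, total_sold = 64

Answer: 64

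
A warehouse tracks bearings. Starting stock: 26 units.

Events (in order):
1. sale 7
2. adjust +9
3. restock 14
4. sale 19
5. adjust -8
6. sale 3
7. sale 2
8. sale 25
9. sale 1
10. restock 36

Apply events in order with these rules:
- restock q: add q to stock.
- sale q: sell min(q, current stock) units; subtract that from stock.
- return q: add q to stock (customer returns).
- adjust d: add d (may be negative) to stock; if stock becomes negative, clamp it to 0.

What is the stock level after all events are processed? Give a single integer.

Answer: 36

Derivation:
Processing events:
Start: stock = 26
  Event 1 (sale 7): sell min(7,26)=7. stock: 26 - 7 = 19. total_sold = 7
  Event 2 (adjust +9): 19 + 9 = 28
  Event 3 (restock 14): 28 + 14 = 42
  Event 4 (sale 19): sell min(19,42)=19. stock: 42 - 19 = 23. total_sold = 26
  Event 5 (adjust -8): 23 + -8 = 15
  Event 6 (sale 3): sell min(3,15)=3. stock: 15 - 3 = 12. total_sold = 29
  Event 7 (sale 2): sell min(2,12)=2. stock: 12 - 2 = 10. total_sold = 31
  Event 8 (sale 25): sell min(25,10)=10. stock: 10 - 10 = 0. total_sold = 41
  Event 9 (sale 1): sell min(1,0)=0. stock: 0 - 0 = 0. total_sold = 41
  Event 10 (restock 36): 0 + 36 = 36
Final: stock = 36, total_sold = 41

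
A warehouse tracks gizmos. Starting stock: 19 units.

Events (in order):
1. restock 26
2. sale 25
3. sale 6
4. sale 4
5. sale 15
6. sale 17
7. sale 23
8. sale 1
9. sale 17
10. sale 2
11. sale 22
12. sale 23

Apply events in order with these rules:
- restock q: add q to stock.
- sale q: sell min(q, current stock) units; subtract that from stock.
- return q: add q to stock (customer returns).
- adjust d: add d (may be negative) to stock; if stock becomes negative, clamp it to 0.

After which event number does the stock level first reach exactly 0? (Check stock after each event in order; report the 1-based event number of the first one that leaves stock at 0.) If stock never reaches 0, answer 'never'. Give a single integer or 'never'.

Processing events:
Start: stock = 19
  Event 1 (restock 26): 19 + 26 = 45
  Event 2 (sale 25): sell min(25,45)=25. stock: 45 - 25 = 20. total_sold = 25
  Event 3 (sale 6): sell min(6,20)=6. stock: 20 - 6 = 14. total_sold = 31
  Event 4 (sale 4): sell min(4,14)=4. stock: 14 - 4 = 10. total_sold = 35
  Event 5 (sale 15): sell min(15,10)=10. stock: 10 - 10 = 0. total_sold = 45
  Event 6 (sale 17): sell min(17,0)=0. stock: 0 - 0 = 0. total_sold = 45
  Event 7 (sale 23): sell min(23,0)=0. stock: 0 - 0 = 0. total_sold = 45
  Event 8 (sale 1): sell min(1,0)=0. stock: 0 - 0 = 0. total_sold = 45
  Event 9 (sale 17): sell min(17,0)=0. stock: 0 - 0 = 0. total_sold = 45
  Event 10 (sale 2): sell min(2,0)=0. stock: 0 - 0 = 0. total_sold = 45
  Event 11 (sale 22): sell min(22,0)=0. stock: 0 - 0 = 0. total_sold = 45
  Event 12 (sale 23): sell min(23,0)=0. stock: 0 - 0 = 0. total_sold = 45
Final: stock = 0, total_sold = 45

First zero at event 5.

Answer: 5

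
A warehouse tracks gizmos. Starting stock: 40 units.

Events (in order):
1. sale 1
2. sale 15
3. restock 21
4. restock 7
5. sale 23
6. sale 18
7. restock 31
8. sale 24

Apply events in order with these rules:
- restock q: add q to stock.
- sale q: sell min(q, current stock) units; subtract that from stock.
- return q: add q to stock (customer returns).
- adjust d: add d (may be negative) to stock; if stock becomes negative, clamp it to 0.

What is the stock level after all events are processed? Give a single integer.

Answer: 18

Derivation:
Processing events:
Start: stock = 40
  Event 1 (sale 1): sell min(1,40)=1. stock: 40 - 1 = 39. total_sold = 1
  Event 2 (sale 15): sell min(15,39)=15. stock: 39 - 15 = 24. total_sold = 16
  Event 3 (restock 21): 24 + 21 = 45
  Event 4 (restock 7): 45 + 7 = 52
  Event 5 (sale 23): sell min(23,52)=23. stock: 52 - 23 = 29. total_sold = 39
  Event 6 (sale 18): sell min(18,29)=18. stock: 29 - 18 = 11. total_sold = 57
  Event 7 (restock 31): 11 + 31 = 42
  Event 8 (sale 24): sell min(24,42)=24. stock: 42 - 24 = 18. total_sold = 81
Final: stock = 18, total_sold = 81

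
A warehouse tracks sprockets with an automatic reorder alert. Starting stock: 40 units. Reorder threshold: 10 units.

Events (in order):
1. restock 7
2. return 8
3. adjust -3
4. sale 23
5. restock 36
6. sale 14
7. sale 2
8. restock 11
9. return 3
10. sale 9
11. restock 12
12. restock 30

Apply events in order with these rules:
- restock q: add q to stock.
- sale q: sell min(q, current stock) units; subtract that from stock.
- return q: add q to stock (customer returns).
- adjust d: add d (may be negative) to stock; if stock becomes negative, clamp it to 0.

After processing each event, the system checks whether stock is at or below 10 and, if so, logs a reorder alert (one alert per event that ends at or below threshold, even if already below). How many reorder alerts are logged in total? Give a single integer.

Processing events:
Start: stock = 40
  Event 1 (restock 7): 40 + 7 = 47
  Event 2 (return 8): 47 + 8 = 55
  Event 3 (adjust -3): 55 + -3 = 52
  Event 4 (sale 23): sell min(23,52)=23. stock: 52 - 23 = 29. total_sold = 23
  Event 5 (restock 36): 29 + 36 = 65
  Event 6 (sale 14): sell min(14,65)=14. stock: 65 - 14 = 51. total_sold = 37
  Event 7 (sale 2): sell min(2,51)=2. stock: 51 - 2 = 49. total_sold = 39
  Event 8 (restock 11): 49 + 11 = 60
  Event 9 (return 3): 60 + 3 = 63
  Event 10 (sale 9): sell min(9,63)=9. stock: 63 - 9 = 54. total_sold = 48
  Event 11 (restock 12): 54 + 12 = 66
  Event 12 (restock 30): 66 + 30 = 96
Final: stock = 96, total_sold = 48

Checking against threshold 10:
  After event 1: stock=47 > 10
  After event 2: stock=55 > 10
  After event 3: stock=52 > 10
  After event 4: stock=29 > 10
  After event 5: stock=65 > 10
  After event 6: stock=51 > 10
  After event 7: stock=49 > 10
  After event 8: stock=60 > 10
  After event 9: stock=63 > 10
  After event 10: stock=54 > 10
  After event 11: stock=66 > 10
  After event 12: stock=96 > 10
Alert events: []. Count = 0

Answer: 0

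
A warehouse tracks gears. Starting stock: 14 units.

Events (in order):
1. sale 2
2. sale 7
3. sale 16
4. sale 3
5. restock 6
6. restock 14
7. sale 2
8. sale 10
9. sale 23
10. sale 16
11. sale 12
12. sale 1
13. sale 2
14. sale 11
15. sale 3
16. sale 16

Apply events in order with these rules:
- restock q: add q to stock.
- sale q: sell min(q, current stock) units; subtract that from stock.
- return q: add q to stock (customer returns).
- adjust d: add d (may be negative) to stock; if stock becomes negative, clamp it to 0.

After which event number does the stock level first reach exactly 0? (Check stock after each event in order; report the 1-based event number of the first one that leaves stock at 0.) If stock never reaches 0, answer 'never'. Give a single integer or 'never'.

Answer: 3

Derivation:
Processing events:
Start: stock = 14
  Event 1 (sale 2): sell min(2,14)=2. stock: 14 - 2 = 12. total_sold = 2
  Event 2 (sale 7): sell min(7,12)=7. stock: 12 - 7 = 5. total_sold = 9
  Event 3 (sale 16): sell min(16,5)=5. stock: 5 - 5 = 0. total_sold = 14
  Event 4 (sale 3): sell min(3,0)=0. stock: 0 - 0 = 0. total_sold = 14
  Event 5 (restock 6): 0 + 6 = 6
  Event 6 (restock 14): 6 + 14 = 20
  Event 7 (sale 2): sell min(2,20)=2. stock: 20 - 2 = 18. total_sold = 16
  Event 8 (sale 10): sell min(10,18)=10. stock: 18 - 10 = 8. total_sold = 26
  Event 9 (sale 23): sell min(23,8)=8. stock: 8 - 8 = 0. total_sold = 34
  Event 10 (sale 16): sell min(16,0)=0. stock: 0 - 0 = 0. total_sold = 34
  Event 11 (sale 12): sell min(12,0)=0. stock: 0 - 0 = 0. total_sold = 34
  Event 12 (sale 1): sell min(1,0)=0. stock: 0 - 0 = 0. total_sold = 34
  Event 13 (sale 2): sell min(2,0)=0. stock: 0 - 0 = 0. total_sold = 34
  Event 14 (sale 11): sell min(11,0)=0. stock: 0 - 0 = 0. total_sold = 34
  Event 15 (sale 3): sell min(3,0)=0. stock: 0 - 0 = 0. total_sold = 34
  Event 16 (sale 16): sell min(16,0)=0. stock: 0 - 0 = 0. total_sold = 34
Final: stock = 0, total_sold = 34

First zero at event 3.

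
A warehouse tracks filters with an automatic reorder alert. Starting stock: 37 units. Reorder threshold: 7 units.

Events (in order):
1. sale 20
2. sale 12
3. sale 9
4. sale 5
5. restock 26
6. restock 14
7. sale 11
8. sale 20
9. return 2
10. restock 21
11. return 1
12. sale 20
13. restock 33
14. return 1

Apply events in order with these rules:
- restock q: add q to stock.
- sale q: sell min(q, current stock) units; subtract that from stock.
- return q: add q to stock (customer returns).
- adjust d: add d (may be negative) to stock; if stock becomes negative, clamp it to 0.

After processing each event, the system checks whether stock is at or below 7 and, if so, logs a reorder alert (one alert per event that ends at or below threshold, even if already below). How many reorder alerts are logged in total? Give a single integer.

Answer: 3

Derivation:
Processing events:
Start: stock = 37
  Event 1 (sale 20): sell min(20,37)=20. stock: 37 - 20 = 17. total_sold = 20
  Event 2 (sale 12): sell min(12,17)=12. stock: 17 - 12 = 5. total_sold = 32
  Event 3 (sale 9): sell min(9,5)=5. stock: 5 - 5 = 0. total_sold = 37
  Event 4 (sale 5): sell min(5,0)=0. stock: 0 - 0 = 0. total_sold = 37
  Event 5 (restock 26): 0 + 26 = 26
  Event 6 (restock 14): 26 + 14 = 40
  Event 7 (sale 11): sell min(11,40)=11. stock: 40 - 11 = 29. total_sold = 48
  Event 8 (sale 20): sell min(20,29)=20. stock: 29 - 20 = 9. total_sold = 68
  Event 9 (return 2): 9 + 2 = 11
  Event 10 (restock 21): 11 + 21 = 32
  Event 11 (return 1): 32 + 1 = 33
  Event 12 (sale 20): sell min(20,33)=20. stock: 33 - 20 = 13. total_sold = 88
  Event 13 (restock 33): 13 + 33 = 46
  Event 14 (return 1): 46 + 1 = 47
Final: stock = 47, total_sold = 88

Checking against threshold 7:
  After event 1: stock=17 > 7
  After event 2: stock=5 <= 7 -> ALERT
  After event 3: stock=0 <= 7 -> ALERT
  After event 4: stock=0 <= 7 -> ALERT
  After event 5: stock=26 > 7
  After event 6: stock=40 > 7
  After event 7: stock=29 > 7
  After event 8: stock=9 > 7
  After event 9: stock=11 > 7
  After event 10: stock=32 > 7
  After event 11: stock=33 > 7
  After event 12: stock=13 > 7
  After event 13: stock=46 > 7
  After event 14: stock=47 > 7
Alert events: [2, 3, 4]. Count = 3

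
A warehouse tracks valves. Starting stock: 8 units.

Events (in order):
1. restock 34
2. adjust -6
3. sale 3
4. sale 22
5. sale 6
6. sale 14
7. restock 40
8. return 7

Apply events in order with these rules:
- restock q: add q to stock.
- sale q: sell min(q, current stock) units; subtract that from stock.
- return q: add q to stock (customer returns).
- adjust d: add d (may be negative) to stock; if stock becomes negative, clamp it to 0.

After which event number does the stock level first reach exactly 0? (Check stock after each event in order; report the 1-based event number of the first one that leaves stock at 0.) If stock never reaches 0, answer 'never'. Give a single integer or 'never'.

Answer: 6

Derivation:
Processing events:
Start: stock = 8
  Event 1 (restock 34): 8 + 34 = 42
  Event 2 (adjust -6): 42 + -6 = 36
  Event 3 (sale 3): sell min(3,36)=3. stock: 36 - 3 = 33. total_sold = 3
  Event 4 (sale 22): sell min(22,33)=22. stock: 33 - 22 = 11. total_sold = 25
  Event 5 (sale 6): sell min(6,11)=6. stock: 11 - 6 = 5. total_sold = 31
  Event 6 (sale 14): sell min(14,5)=5. stock: 5 - 5 = 0. total_sold = 36
  Event 7 (restock 40): 0 + 40 = 40
  Event 8 (return 7): 40 + 7 = 47
Final: stock = 47, total_sold = 36

First zero at event 6.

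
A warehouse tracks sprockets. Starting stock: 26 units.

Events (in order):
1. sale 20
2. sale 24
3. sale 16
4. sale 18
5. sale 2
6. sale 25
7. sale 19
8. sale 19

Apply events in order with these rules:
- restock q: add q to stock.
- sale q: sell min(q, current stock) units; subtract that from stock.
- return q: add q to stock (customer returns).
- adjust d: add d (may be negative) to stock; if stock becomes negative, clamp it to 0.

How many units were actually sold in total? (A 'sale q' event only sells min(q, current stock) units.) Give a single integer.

Processing events:
Start: stock = 26
  Event 1 (sale 20): sell min(20,26)=20. stock: 26 - 20 = 6. total_sold = 20
  Event 2 (sale 24): sell min(24,6)=6. stock: 6 - 6 = 0. total_sold = 26
  Event 3 (sale 16): sell min(16,0)=0. stock: 0 - 0 = 0. total_sold = 26
  Event 4 (sale 18): sell min(18,0)=0. stock: 0 - 0 = 0. total_sold = 26
  Event 5 (sale 2): sell min(2,0)=0. stock: 0 - 0 = 0. total_sold = 26
  Event 6 (sale 25): sell min(25,0)=0. stock: 0 - 0 = 0. total_sold = 26
  Event 7 (sale 19): sell min(19,0)=0. stock: 0 - 0 = 0. total_sold = 26
  Event 8 (sale 19): sell min(19,0)=0. stock: 0 - 0 = 0. total_sold = 26
Final: stock = 0, total_sold = 26

Answer: 26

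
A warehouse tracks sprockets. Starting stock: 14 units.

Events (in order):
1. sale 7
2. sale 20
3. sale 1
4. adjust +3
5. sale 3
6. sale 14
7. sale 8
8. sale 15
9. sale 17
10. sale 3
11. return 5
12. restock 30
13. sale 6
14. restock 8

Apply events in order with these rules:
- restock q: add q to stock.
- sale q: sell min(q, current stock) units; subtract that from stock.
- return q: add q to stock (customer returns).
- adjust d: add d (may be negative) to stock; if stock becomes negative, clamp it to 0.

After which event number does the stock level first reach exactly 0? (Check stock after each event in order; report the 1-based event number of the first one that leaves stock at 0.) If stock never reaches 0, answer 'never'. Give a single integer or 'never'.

Processing events:
Start: stock = 14
  Event 1 (sale 7): sell min(7,14)=7. stock: 14 - 7 = 7. total_sold = 7
  Event 2 (sale 20): sell min(20,7)=7. stock: 7 - 7 = 0. total_sold = 14
  Event 3 (sale 1): sell min(1,0)=0. stock: 0 - 0 = 0. total_sold = 14
  Event 4 (adjust +3): 0 + 3 = 3
  Event 5 (sale 3): sell min(3,3)=3. stock: 3 - 3 = 0. total_sold = 17
  Event 6 (sale 14): sell min(14,0)=0. stock: 0 - 0 = 0. total_sold = 17
  Event 7 (sale 8): sell min(8,0)=0. stock: 0 - 0 = 0. total_sold = 17
  Event 8 (sale 15): sell min(15,0)=0. stock: 0 - 0 = 0. total_sold = 17
  Event 9 (sale 17): sell min(17,0)=0. stock: 0 - 0 = 0. total_sold = 17
  Event 10 (sale 3): sell min(3,0)=0. stock: 0 - 0 = 0. total_sold = 17
  Event 11 (return 5): 0 + 5 = 5
  Event 12 (restock 30): 5 + 30 = 35
  Event 13 (sale 6): sell min(6,35)=6. stock: 35 - 6 = 29. total_sold = 23
  Event 14 (restock 8): 29 + 8 = 37
Final: stock = 37, total_sold = 23

First zero at event 2.

Answer: 2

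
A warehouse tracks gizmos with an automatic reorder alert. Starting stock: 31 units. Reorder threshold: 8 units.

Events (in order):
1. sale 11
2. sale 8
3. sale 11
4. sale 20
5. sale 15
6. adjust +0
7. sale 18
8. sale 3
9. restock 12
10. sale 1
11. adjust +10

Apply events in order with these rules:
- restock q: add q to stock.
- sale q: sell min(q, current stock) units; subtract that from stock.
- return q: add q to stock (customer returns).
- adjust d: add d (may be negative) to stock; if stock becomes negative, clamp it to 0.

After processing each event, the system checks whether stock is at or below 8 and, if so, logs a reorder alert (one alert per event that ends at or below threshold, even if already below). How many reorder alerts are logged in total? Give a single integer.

Answer: 6

Derivation:
Processing events:
Start: stock = 31
  Event 1 (sale 11): sell min(11,31)=11. stock: 31 - 11 = 20. total_sold = 11
  Event 2 (sale 8): sell min(8,20)=8. stock: 20 - 8 = 12. total_sold = 19
  Event 3 (sale 11): sell min(11,12)=11. stock: 12 - 11 = 1. total_sold = 30
  Event 4 (sale 20): sell min(20,1)=1. stock: 1 - 1 = 0. total_sold = 31
  Event 5 (sale 15): sell min(15,0)=0. stock: 0 - 0 = 0. total_sold = 31
  Event 6 (adjust +0): 0 + 0 = 0
  Event 7 (sale 18): sell min(18,0)=0. stock: 0 - 0 = 0. total_sold = 31
  Event 8 (sale 3): sell min(3,0)=0. stock: 0 - 0 = 0. total_sold = 31
  Event 9 (restock 12): 0 + 12 = 12
  Event 10 (sale 1): sell min(1,12)=1. stock: 12 - 1 = 11. total_sold = 32
  Event 11 (adjust +10): 11 + 10 = 21
Final: stock = 21, total_sold = 32

Checking against threshold 8:
  After event 1: stock=20 > 8
  After event 2: stock=12 > 8
  After event 3: stock=1 <= 8 -> ALERT
  After event 4: stock=0 <= 8 -> ALERT
  After event 5: stock=0 <= 8 -> ALERT
  After event 6: stock=0 <= 8 -> ALERT
  After event 7: stock=0 <= 8 -> ALERT
  After event 8: stock=0 <= 8 -> ALERT
  After event 9: stock=12 > 8
  After event 10: stock=11 > 8
  After event 11: stock=21 > 8
Alert events: [3, 4, 5, 6, 7, 8]. Count = 6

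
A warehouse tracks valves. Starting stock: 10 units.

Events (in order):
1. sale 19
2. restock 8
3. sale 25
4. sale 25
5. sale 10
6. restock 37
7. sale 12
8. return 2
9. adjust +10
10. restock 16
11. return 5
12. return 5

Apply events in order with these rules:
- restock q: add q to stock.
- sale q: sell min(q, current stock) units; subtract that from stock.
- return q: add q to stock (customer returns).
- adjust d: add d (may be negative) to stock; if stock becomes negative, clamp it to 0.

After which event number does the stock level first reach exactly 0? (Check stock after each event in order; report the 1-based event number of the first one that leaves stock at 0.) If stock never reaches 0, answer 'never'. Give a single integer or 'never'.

Answer: 1

Derivation:
Processing events:
Start: stock = 10
  Event 1 (sale 19): sell min(19,10)=10. stock: 10 - 10 = 0. total_sold = 10
  Event 2 (restock 8): 0 + 8 = 8
  Event 3 (sale 25): sell min(25,8)=8. stock: 8 - 8 = 0. total_sold = 18
  Event 4 (sale 25): sell min(25,0)=0. stock: 0 - 0 = 0. total_sold = 18
  Event 5 (sale 10): sell min(10,0)=0. stock: 0 - 0 = 0. total_sold = 18
  Event 6 (restock 37): 0 + 37 = 37
  Event 7 (sale 12): sell min(12,37)=12. stock: 37 - 12 = 25. total_sold = 30
  Event 8 (return 2): 25 + 2 = 27
  Event 9 (adjust +10): 27 + 10 = 37
  Event 10 (restock 16): 37 + 16 = 53
  Event 11 (return 5): 53 + 5 = 58
  Event 12 (return 5): 58 + 5 = 63
Final: stock = 63, total_sold = 30

First zero at event 1.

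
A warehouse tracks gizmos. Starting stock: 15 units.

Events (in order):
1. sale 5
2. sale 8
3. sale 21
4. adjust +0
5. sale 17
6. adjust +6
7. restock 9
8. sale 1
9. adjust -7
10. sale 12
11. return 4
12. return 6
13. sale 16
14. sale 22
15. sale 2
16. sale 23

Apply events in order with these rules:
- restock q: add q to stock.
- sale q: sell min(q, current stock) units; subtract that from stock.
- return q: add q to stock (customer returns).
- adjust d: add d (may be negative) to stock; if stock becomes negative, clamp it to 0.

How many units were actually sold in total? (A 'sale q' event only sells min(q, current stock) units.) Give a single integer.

Processing events:
Start: stock = 15
  Event 1 (sale 5): sell min(5,15)=5. stock: 15 - 5 = 10. total_sold = 5
  Event 2 (sale 8): sell min(8,10)=8. stock: 10 - 8 = 2. total_sold = 13
  Event 3 (sale 21): sell min(21,2)=2. stock: 2 - 2 = 0. total_sold = 15
  Event 4 (adjust +0): 0 + 0 = 0
  Event 5 (sale 17): sell min(17,0)=0. stock: 0 - 0 = 0. total_sold = 15
  Event 6 (adjust +6): 0 + 6 = 6
  Event 7 (restock 9): 6 + 9 = 15
  Event 8 (sale 1): sell min(1,15)=1. stock: 15 - 1 = 14. total_sold = 16
  Event 9 (adjust -7): 14 + -7 = 7
  Event 10 (sale 12): sell min(12,7)=7. stock: 7 - 7 = 0. total_sold = 23
  Event 11 (return 4): 0 + 4 = 4
  Event 12 (return 6): 4 + 6 = 10
  Event 13 (sale 16): sell min(16,10)=10. stock: 10 - 10 = 0. total_sold = 33
  Event 14 (sale 22): sell min(22,0)=0. stock: 0 - 0 = 0. total_sold = 33
  Event 15 (sale 2): sell min(2,0)=0. stock: 0 - 0 = 0. total_sold = 33
  Event 16 (sale 23): sell min(23,0)=0. stock: 0 - 0 = 0. total_sold = 33
Final: stock = 0, total_sold = 33

Answer: 33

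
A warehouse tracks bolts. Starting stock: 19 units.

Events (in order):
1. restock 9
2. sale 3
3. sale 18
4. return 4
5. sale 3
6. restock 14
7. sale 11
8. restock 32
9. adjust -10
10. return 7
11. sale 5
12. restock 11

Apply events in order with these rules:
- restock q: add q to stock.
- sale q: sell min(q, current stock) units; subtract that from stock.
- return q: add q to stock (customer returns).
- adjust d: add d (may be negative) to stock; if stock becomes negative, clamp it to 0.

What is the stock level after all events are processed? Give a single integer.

Processing events:
Start: stock = 19
  Event 1 (restock 9): 19 + 9 = 28
  Event 2 (sale 3): sell min(3,28)=3. stock: 28 - 3 = 25. total_sold = 3
  Event 3 (sale 18): sell min(18,25)=18. stock: 25 - 18 = 7. total_sold = 21
  Event 4 (return 4): 7 + 4 = 11
  Event 5 (sale 3): sell min(3,11)=3. stock: 11 - 3 = 8. total_sold = 24
  Event 6 (restock 14): 8 + 14 = 22
  Event 7 (sale 11): sell min(11,22)=11. stock: 22 - 11 = 11. total_sold = 35
  Event 8 (restock 32): 11 + 32 = 43
  Event 9 (adjust -10): 43 + -10 = 33
  Event 10 (return 7): 33 + 7 = 40
  Event 11 (sale 5): sell min(5,40)=5. stock: 40 - 5 = 35. total_sold = 40
  Event 12 (restock 11): 35 + 11 = 46
Final: stock = 46, total_sold = 40

Answer: 46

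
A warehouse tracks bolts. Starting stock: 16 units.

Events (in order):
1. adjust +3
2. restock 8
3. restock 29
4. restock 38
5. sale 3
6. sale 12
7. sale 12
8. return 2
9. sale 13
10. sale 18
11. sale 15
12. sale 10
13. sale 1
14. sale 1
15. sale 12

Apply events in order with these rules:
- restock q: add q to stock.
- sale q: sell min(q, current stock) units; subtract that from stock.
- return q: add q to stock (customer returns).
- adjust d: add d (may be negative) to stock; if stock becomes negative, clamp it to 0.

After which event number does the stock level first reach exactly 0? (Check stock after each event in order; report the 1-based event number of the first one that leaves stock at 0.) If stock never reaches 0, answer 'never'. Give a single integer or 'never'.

Processing events:
Start: stock = 16
  Event 1 (adjust +3): 16 + 3 = 19
  Event 2 (restock 8): 19 + 8 = 27
  Event 3 (restock 29): 27 + 29 = 56
  Event 4 (restock 38): 56 + 38 = 94
  Event 5 (sale 3): sell min(3,94)=3. stock: 94 - 3 = 91. total_sold = 3
  Event 6 (sale 12): sell min(12,91)=12. stock: 91 - 12 = 79. total_sold = 15
  Event 7 (sale 12): sell min(12,79)=12. stock: 79 - 12 = 67. total_sold = 27
  Event 8 (return 2): 67 + 2 = 69
  Event 9 (sale 13): sell min(13,69)=13. stock: 69 - 13 = 56. total_sold = 40
  Event 10 (sale 18): sell min(18,56)=18. stock: 56 - 18 = 38. total_sold = 58
  Event 11 (sale 15): sell min(15,38)=15. stock: 38 - 15 = 23. total_sold = 73
  Event 12 (sale 10): sell min(10,23)=10. stock: 23 - 10 = 13. total_sold = 83
  Event 13 (sale 1): sell min(1,13)=1. stock: 13 - 1 = 12. total_sold = 84
  Event 14 (sale 1): sell min(1,12)=1. stock: 12 - 1 = 11. total_sold = 85
  Event 15 (sale 12): sell min(12,11)=11. stock: 11 - 11 = 0. total_sold = 96
Final: stock = 0, total_sold = 96

First zero at event 15.

Answer: 15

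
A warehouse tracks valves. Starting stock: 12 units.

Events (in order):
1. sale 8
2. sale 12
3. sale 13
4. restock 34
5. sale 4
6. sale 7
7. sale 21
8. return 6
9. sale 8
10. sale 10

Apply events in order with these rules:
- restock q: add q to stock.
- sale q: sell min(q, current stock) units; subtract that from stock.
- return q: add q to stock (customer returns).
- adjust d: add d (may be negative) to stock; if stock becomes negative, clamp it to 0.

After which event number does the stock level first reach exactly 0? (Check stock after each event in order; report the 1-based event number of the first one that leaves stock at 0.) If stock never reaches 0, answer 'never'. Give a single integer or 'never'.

Answer: 2

Derivation:
Processing events:
Start: stock = 12
  Event 1 (sale 8): sell min(8,12)=8. stock: 12 - 8 = 4. total_sold = 8
  Event 2 (sale 12): sell min(12,4)=4. stock: 4 - 4 = 0. total_sold = 12
  Event 3 (sale 13): sell min(13,0)=0. stock: 0 - 0 = 0. total_sold = 12
  Event 4 (restock 34): 0 + 34 = 34
  Event 5 (sale 4): sell min(4,34)=4. stock: 34 - 4 = 30. total_sold = 16
  Event 6 (sale 7): sell min(7,30)=7. stock: 30 - 7 = 23. total_sold = 23
  Event 7 (sale 21): sell min(21,23)=21. stock: 23 - 21 = 2. total_sold = 44
  Event 8 (return 6): 2 + 6 = 8
  Event 9 (sale 8): sell min(8,8)=8. stock: 8 - 8 = 0. total_sold = 52
  Event 10 (sale 10): sell min(10,0)=0. stock: 0 - 0 = 0. total_sold = 52
Final: stock = 0, total_sold = 52

First zero at event 2.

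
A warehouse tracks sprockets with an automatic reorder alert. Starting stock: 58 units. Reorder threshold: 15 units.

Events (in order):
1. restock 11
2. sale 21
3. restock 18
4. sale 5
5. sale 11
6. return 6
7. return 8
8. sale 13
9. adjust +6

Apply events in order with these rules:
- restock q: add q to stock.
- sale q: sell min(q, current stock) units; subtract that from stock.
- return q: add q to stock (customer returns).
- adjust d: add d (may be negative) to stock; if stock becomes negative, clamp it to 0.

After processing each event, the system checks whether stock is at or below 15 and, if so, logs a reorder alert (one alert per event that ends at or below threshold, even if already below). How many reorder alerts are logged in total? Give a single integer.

Processing events:
Start: stock = 58
  Event 1 (restock 11): 58 + 11 = 69
  Event 2 (sale 21): sell min(21,69)=21. stock: 69 - 21 = 48. total_sold = 21
  Event 3 (restock 18): 48 + 18 = 66
  Event 4 (sale 5): sell min(5,66)=5. stock: 66 - 5 = 61. total_sold = 26
  Event 5 (sale 11): sell min(11,61)=11. stock: 61 - 11 = 50. total_sold = 37
  Event 6 (return 6): 50 + 6 = 56
  Event 7 (return 8): 56 + 8 = 64
  Event 8 (sale 13): sell min(13,64)=13. stock: 64 - 13 = 51. total_sold = 50
  Event 9 (adjust +6): 51 + 6 = 57
Final: stock = 57, total_sold = 50

Checking against threshold 15:
  After event 1: stock=69 > 15
  After event 2: stock=48 > 15
  After event 3: stock=66 > 15
  After event 4: stock=61 > 15
  After event 5: stock=50 > 15
  After event 6: stock=56 > 15
  After event 7: stock=64 > 15
  After event 8: stock=51 > 15
  After event 9: stock=57 > 15
Alert events: []. Count = 0

Answer: 0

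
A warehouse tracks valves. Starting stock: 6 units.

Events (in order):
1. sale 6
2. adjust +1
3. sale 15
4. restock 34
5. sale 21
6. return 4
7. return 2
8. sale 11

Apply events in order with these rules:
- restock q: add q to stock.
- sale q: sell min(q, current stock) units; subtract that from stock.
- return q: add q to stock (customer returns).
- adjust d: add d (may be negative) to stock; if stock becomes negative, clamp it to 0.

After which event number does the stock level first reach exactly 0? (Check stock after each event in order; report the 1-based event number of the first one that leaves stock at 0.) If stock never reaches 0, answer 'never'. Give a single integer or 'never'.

Processing events:
Start: stock = 6
  Event 1 (sale 6): sell min(6,6)=6. stock: 6 - 6 = 0. total_sold = 6
  Event 2 (adjust +1): 0 + 1 = 1
  Event 3 (sale 15): sell min(15,1)=1. stock: 1 - 1 = 0. total_sold = 7
  Event 4 (restock 34): 0 + 34 = 34
  Event 5 (sale 21): sell min(21,34)=21. stock: 34 - 21 = 13. total_sold = 28
  Event 6 (return 4): 13 + 4 = 17
  Event 7 (return 2): 17 + 2 = 19
  Event 8 (sale 11): sell min(11,19)=11. stock: 19 - 11 = 8. total_sold = 39
Final: stock = 8, total_sold = 39

First zero at event 1.

Answer: 1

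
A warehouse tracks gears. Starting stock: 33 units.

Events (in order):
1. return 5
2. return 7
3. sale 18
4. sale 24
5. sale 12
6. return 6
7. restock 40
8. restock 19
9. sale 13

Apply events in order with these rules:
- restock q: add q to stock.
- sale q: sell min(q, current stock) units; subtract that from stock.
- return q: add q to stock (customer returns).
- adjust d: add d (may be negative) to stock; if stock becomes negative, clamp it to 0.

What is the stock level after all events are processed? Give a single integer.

Answer: 52

Derivation:
Processing events:
Start: stock = 33
  Event 1 (return 5): 33 + 5 = 38
  Event 2 (return 7): 38 + 7 = 45
  Event 3 (sale 18): sell min(18,45)=18. stock: 45 - 18 = 27. total_sold = 18
  Event 4 (sale 24): sell min(24,27)=24. stock: 27 - 24 = 3. total_sold = 42
  Event 5 (sale 12): sell min(12,3)=3. stock: 3 - 3 = 0. total_sold = 45
  Event 6 (return 6): 0 + 6 = 6
  Event 7 (restock 40): 6 + 40 = 46
  Event 8 (restock 19): 46 + 19 = 65
  Event 9 (sale 13): sell min(13,65)=13. stock: 65 - 13 = 52. total_sold = 58
Final: stock = 52, total_sold = 58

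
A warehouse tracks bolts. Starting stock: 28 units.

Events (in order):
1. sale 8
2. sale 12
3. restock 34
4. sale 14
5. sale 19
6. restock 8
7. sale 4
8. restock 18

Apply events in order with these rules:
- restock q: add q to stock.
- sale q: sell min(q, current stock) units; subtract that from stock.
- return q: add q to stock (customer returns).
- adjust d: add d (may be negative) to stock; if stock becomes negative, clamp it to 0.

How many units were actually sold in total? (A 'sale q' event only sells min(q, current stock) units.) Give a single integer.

Processing events:
Start: stock = 28
  Event 1 (sale 8): sell min(8,28)=8. stock: 28 - 8 = 20. total_sold = 8
  Event 2 (sale 12): sell min(12,20)=12. stock: 20 - 12 = 8. total_sold = 20
  Event 3 (restock 34): 8 + 34 = 42
  Event 4 (sale 14): sell min(14,42)=14. stock: 42 - 14 = 28. total_sold = 34
  Event 5 (sale 19): sell min(19,28)=19. stock: 28 - 19 = 9. total_sold = 53
  Event 6 (restock 8): 9 + 8 = 17
  Event 7 (sale 4): sell min(4,17)=4. stock: 17 - 4 = 13. total_sold = 57
  Event 8 (restock 18): 13 + 18 = 31
Final: stock = 31, total_sold = 57

Answer: 57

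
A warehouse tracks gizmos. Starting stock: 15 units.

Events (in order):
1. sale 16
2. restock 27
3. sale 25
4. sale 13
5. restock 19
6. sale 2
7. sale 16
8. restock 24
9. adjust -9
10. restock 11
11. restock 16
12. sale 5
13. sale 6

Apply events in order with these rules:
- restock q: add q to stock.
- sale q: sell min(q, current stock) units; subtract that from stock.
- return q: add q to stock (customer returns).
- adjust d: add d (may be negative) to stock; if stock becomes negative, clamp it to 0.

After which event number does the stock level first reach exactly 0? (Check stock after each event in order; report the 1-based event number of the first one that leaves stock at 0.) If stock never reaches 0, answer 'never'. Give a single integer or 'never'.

Answer: 1

Derivation:
Processing events:
Start: stock = 15
  Event 1 (sale 16): sell min(16,15)=15. stock: 15 - 15 = 0. total_sold = 15
  Event 2 (restock 27): 0 + 27 = 27
  Event 3 (sale 25): sell min(25,27)=25. stock: 27 - 25 = 2. total_sold = 40
  Event 4 (sale 13): sell min(13,2)=2. stock: 2 - 2 = 0. total_sold = 42
  Event 5 (restock 19): 0 + 19 = 19
  Event 6 (sale 2): sell min(2,19)=2. stock: 19 - 2 = 17. total_sold = 44
  Event 7 (sale 16): sell min(16,17)=16. stock: 17 - 16 = 1. total_sold = 60
  Event 8 (restock 24): 1 + 24 = 25
  Event 9 (adjust -9): 25 + -9 = 16
  Event 10 (restock 11): 16 + 11 = 27
  Event 11 (restock 16): 27 + 16 = 43
  Event 12 (sale 5): sell min(5,43)=5. stock: 43 - 5 = 38. total_sold = 65
  Event 13 (sale 6): sell min(6,38)=6. stock: 38 - 6 = 32. total_sold = 71
Final: stock = 32, total_sold = 71

First zero at event 1.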